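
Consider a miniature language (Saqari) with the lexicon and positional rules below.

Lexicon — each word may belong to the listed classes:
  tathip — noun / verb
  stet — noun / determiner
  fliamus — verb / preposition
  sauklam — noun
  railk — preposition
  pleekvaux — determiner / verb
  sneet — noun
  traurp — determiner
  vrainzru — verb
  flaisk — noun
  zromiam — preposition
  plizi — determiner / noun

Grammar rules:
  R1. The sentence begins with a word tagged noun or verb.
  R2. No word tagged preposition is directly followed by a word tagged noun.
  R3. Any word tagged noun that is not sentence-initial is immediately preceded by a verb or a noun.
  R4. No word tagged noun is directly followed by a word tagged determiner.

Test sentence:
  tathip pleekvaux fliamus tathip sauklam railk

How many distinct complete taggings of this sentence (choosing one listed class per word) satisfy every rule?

9

Candidates per position — 1:tathip {noun,verb}; 2:pleekvaux {determiner,verb}; 3:fliamus {verb,preposition}; 4:tathip {noun,verb}; 5:sauklam {noun}; 6:railk {preposition}.
There are 16 candidate sequences in total.
Checking each against the rules leaves 9 sequences.
Count = 9.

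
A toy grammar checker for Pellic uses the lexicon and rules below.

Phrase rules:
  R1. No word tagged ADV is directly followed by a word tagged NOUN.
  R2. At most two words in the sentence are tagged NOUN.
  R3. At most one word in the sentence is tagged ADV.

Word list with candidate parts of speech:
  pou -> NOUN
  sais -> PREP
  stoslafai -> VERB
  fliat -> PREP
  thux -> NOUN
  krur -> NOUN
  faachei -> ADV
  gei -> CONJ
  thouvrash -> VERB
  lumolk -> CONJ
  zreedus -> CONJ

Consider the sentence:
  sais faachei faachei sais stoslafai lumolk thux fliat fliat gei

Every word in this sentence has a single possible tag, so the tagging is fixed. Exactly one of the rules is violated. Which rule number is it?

3

Fixed tagging: PREP ADV ADV PREP VERB CONJ NOUN PREP PREP CONJ.
Rule check: R1 pass, R2 pass, R3 fail.
Only rule 3 fails.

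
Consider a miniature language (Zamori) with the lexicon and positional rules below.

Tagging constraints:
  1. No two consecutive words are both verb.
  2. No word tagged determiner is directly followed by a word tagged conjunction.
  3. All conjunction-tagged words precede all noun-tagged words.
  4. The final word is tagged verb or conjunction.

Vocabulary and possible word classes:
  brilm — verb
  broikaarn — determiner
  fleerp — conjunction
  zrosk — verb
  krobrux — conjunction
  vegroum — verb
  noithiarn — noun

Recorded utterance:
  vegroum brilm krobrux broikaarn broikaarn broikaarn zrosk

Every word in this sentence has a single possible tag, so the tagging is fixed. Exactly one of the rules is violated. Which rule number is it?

1

Fixed tagging: verb verb conjunction determiner determiner determiner verb.
Applying the rules: R1 fail, R2 pass, R3 pass, R4 pass.
Only rule 1 fails.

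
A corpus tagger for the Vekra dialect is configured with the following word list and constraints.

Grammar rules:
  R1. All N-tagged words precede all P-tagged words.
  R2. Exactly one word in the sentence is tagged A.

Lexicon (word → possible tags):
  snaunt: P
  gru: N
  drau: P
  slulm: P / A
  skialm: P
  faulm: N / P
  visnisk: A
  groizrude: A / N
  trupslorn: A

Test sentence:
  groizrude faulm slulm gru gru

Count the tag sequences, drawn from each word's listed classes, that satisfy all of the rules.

1

Candidates per position — 1:groizrude {A,N}; 2:faulm {N,P}; 3:slulm {P,A}; 4:gru {N}; 5:gru {N}.
There are 8 candidate sequences in total.
The sequences that satisfy every rule: N N A N N.
Count = 1.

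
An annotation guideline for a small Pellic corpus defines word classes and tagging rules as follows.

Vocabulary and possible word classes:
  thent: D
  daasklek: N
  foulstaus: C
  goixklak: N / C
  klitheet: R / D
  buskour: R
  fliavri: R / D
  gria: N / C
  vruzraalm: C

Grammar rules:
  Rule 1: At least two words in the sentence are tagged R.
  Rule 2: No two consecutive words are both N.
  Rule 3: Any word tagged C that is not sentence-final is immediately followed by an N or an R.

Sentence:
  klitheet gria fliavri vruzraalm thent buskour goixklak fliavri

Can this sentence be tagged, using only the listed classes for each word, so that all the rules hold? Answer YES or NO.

Candidates per position — 1:klitheet {R,D}; 2:gria {N,C}; 3:fliavri {R,D}; 4:vruzraalm {C}; 5:thent {D}; 6:buskour {R}; 7:goixklak {N,C}; 8:fliavri {R,D}.
Rule 3 cannot be satisfied by any choice of tags from the lexicon.
So there is no consistent tagging.

NO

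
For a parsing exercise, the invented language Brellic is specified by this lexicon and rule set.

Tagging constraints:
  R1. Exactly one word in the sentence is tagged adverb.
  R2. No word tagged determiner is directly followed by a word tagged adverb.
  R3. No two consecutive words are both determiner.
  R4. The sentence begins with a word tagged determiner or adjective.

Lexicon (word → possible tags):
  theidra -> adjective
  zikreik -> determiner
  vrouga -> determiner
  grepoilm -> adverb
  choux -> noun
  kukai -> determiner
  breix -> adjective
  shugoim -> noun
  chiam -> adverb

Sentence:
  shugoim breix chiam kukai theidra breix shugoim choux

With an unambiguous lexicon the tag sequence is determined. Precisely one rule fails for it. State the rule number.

4

Fixed tagging: noun adjective adverb determiner adjective adjective noun noun.
Applying the rules: R1 ✓, R2 ✓, R3 ✓, R4 ✗.
Only rule 4 fails.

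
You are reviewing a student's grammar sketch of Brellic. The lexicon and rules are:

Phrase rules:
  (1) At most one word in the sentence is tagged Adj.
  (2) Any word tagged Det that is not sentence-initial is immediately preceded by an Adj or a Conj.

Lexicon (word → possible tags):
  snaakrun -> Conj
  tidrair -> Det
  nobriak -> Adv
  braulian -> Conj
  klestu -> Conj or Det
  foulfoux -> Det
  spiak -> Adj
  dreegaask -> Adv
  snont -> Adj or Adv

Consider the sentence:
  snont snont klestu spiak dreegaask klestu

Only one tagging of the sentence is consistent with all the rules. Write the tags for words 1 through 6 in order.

Adv Adv Conj Adj Adv Conj

Candidates per position — 1:snont {Adj,Adv}; 2:snont {Adj,Adv}; 3:klestu {Conj,Det}; 4:spiak {Adj}; 5:dreegaask {Adv}; 6:klestu {Conj,Det}.
At position 1, choosing Adj makes rule 1 impossible to satisfy; hence Adv.
At position 2, choosing Adj makes rule 1 impossible to satisfy; hence Adv.
At position 3, choosing Det makes rule 2 impossible to satisfy; hence Conj.
At position 6, choosing Det makes rule 2 impossible to satisfy; hence Conj.
The only consistent sequence is: Adv Adv Conj Adj Adv Conj.
Rule-by-rule: rule 1 ✓; rule 2 ✓.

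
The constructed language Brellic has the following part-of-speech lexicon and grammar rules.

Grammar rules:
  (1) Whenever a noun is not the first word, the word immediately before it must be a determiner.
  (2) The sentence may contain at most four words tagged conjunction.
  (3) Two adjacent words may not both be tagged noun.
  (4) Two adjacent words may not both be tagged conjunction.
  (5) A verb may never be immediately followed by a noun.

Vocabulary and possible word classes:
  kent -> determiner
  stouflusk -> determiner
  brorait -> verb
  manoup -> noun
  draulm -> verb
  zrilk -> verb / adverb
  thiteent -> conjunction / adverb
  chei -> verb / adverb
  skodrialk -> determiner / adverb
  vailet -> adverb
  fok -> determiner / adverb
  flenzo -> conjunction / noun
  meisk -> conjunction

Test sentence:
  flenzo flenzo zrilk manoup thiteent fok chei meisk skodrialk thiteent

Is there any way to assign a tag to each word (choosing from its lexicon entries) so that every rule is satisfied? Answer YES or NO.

Candidates per position — 1:flenzo {conjunction,noun}; 2:flenzo {conjunction,noun}; 3:zrilk {verb,adverb}; 4:manoup {noun}; 5:thiteent {conjunction,adverb}; 6:fok {determiner,adverb}; 7:chei {verb,adverb}; 8:meisk {conjunction}; 9:skodrialk {determiner,adverb}; 10:thiteent {conjunction,adverb}.
Rule 1 cannot be satisfied by any choice of tags from the lexicon.
So there is no consistent tagging.

NO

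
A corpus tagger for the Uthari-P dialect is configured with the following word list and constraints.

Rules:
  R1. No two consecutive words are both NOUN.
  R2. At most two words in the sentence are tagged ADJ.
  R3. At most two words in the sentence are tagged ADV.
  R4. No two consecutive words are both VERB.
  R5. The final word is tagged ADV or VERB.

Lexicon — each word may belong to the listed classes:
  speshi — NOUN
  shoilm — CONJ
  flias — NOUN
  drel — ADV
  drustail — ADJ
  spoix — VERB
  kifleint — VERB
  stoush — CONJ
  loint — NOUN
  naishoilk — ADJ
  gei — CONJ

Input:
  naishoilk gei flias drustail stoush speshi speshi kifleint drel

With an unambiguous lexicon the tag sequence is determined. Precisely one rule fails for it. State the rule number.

1

Fixed tagging: ADJ CONJ NOUN ADJ CONJ NOUN NOUN VERB ADV.
Rule check: R1 fails, R2 ok, R3 ok, R4 ok, R5 ok.
Only rule 1 fails.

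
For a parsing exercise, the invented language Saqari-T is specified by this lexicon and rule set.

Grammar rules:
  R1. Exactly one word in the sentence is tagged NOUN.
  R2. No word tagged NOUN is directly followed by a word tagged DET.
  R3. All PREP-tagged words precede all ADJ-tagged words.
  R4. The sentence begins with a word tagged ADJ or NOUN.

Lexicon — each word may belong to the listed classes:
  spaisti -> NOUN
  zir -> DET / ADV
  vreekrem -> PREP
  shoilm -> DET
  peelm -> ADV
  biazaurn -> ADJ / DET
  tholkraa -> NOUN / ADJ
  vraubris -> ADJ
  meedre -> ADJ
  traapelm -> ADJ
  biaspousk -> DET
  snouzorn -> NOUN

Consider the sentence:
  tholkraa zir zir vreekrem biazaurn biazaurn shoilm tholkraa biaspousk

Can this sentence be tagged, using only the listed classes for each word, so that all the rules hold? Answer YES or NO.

YES

Candidates per position — 1:tholkraa {NOUN,ADJ}; 2:zir {DET,ADV}; 3:zir {DET,ADV}; 4:vreekrem {PREP}; 5:biazaurn {ADJ,DET}; 6:biazaurn {ADJ,DET}; 7:shoilm {DET}; 8:tholkraa {NOUN,ADJ}; 9:biaspousk {DET}.
One satisfying assignment: NOUN ADV ADV PREP ADJ ADJ DET ADJ DET.
Check: rule 1 ok; rule 2 ok; rule 3 ok; rule 4 ok.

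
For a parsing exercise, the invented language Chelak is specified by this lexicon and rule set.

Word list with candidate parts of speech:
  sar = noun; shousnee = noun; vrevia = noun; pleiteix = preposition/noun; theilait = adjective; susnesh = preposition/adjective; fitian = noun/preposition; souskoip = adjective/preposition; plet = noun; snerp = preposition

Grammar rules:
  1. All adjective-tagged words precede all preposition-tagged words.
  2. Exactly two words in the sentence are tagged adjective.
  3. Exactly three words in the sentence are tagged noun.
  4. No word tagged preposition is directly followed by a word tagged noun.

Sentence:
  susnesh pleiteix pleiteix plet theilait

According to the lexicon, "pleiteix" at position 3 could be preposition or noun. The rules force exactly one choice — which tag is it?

noun

Candidates per position — 1:susnesh {preposition,adjective}; 2:pleiteix {preposition,noun}; 3:pleiteix {preposition,noun}; 4:plet {noun}; 5:theilait {adjective}.
At position 1, choosing preposition makes rule 1 impossible to satisfy; hence adjective.
At position 2, choosing preposition makes rule 1 impossible to satisfy; hence noun.
At position 3, choosing preposition makes rule 1 impossible to satisfy; hence noun.
That leaves exactly one tagging: adjective noun noun noun adjective.
Checking: rule 1 holds; rule 2 holds; rule 3 holds; rule 4 holds.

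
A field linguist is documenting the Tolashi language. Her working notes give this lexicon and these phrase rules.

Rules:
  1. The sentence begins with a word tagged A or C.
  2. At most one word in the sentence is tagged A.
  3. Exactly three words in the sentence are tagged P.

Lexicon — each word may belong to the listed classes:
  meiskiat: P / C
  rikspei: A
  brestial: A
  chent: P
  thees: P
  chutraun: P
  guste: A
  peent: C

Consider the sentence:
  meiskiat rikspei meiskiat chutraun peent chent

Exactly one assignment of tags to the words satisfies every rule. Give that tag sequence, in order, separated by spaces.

C A P P C P

Candidates per position — 1:meiskiat {P,C}; 2:rikspei {A}; 3:meiskiat {P,C}; 4:chutraun {P}; 5:peent {C}; 6:chent {P}.
If word 1 were P, no tagging could satisfy rule 1; so word 1 is C.
If word 3 were C, no tagging could satisfy rule 3; so word 3 is P.
So the tagging must be: C A P P C P.
Checking: rule 1 ✓; rule 2 ✓; rule 3 ✓.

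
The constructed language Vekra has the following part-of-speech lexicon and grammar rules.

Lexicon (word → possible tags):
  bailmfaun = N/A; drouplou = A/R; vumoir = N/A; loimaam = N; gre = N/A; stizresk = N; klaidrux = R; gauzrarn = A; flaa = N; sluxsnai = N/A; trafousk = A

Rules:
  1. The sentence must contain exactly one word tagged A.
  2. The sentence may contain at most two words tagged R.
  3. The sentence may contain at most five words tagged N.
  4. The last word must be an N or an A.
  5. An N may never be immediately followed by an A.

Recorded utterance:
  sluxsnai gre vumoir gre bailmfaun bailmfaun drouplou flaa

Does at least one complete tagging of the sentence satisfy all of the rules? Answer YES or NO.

NO

Candidates per position — 1:sluxsnai {N,A}; 2:gre {N,A}; 3:vumoir {N,A}; 4:gre {N,A}; 5:bailmfaun {N,A}; 6:bailmfaun {N,A}; 7:drouplou {A,R}; 8:flaa {N}.
Every candidate sequence violates at least one rule; no consistent tagging exists.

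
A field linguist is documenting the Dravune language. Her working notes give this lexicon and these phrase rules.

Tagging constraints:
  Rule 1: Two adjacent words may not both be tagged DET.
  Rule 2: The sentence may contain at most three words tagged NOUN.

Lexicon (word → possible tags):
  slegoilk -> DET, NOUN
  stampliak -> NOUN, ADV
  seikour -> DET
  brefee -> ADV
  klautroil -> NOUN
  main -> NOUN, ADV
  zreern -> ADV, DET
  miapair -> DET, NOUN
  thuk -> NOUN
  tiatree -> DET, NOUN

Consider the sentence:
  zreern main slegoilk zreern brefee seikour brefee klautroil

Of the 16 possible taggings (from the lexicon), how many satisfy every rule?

Candidates per position — 1:zreern {ADV,DET}; 2:main {NOUN,ADV}; 3:slegoilk {DET,NOUN}; 4:zreern {ADV,DET}; 5:brefee {ADV}; 6:seikour {DET}; 7:brefee {ADV}; 8:klautroil {NOUN}.
There are 16 candidate sequences in total.
Checking each against the rules leaves 12 sequences.
Count = 12.

12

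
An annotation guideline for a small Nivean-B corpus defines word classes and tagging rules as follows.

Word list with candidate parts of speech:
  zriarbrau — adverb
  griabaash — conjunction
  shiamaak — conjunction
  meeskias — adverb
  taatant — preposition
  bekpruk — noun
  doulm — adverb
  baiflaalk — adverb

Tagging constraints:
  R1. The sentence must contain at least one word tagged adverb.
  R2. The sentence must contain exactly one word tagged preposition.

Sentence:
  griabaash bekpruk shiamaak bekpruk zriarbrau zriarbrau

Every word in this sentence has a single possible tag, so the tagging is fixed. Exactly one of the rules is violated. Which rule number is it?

2

Fixed tagging: conjunction noun conjunction noun adverb adverb.
Rule check: R1 ok, R2 fails.
Only rule 2 fails.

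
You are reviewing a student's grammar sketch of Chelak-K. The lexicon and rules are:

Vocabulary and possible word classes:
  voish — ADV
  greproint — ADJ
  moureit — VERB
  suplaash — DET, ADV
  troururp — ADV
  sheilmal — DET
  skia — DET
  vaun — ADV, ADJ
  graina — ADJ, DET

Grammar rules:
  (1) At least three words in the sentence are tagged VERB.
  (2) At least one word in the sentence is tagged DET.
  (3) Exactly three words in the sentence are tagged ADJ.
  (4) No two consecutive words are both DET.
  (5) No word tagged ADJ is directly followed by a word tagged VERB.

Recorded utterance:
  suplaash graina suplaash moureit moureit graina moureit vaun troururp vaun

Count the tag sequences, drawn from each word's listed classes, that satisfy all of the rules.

4

Candidates per position — 1:suplaash {DET,ADV}; 2:graina {ADJ,DET}; 3:suplaash {DET,ADV}; 4:moureit {VERB}; 5:moureit {VERB}; 6:graina {ADJ,DET}; 7:moureit {VERB}; 8:vaun {ADV,ADJ}; 9:troururp {ADV}; 10:vaun {ADV,ADJ}.
There are 64 candidate sequences in total.
The sequences that satisfy every rule: DET ADJ DET VERB VERB DET VERB ADJ ADV ADJ; DET ADJ ADV VERB VERB DET VERB ADJ ADV ADJ; ADV ADJ DET VERB VERB DET VERB ADJ ADV ADJ; ADV ADJ ADV VERB VERB DET VERB ADJ ADV ADJ.
Count = 4.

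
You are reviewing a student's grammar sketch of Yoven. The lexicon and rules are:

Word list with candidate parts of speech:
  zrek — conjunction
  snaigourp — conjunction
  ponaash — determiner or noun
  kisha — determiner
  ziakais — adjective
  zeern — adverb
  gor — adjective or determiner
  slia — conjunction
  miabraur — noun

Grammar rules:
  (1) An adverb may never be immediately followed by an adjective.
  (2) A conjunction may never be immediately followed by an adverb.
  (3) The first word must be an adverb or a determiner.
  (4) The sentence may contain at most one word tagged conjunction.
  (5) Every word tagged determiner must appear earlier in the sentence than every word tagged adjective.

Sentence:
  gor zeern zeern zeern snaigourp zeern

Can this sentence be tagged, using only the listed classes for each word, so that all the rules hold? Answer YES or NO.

NO

Candidates per position — 1:gor {adjective,determiner}; 2:zeern {adverb}; 3:zeern {adverb}; 4:zeern {adverb}; 5:snaigourp {conjunction}; 6:zeern {adverb}.
Rule 2 cannot be satisfied by any choice of tags from the lexicon.
So there is no consistent tagging.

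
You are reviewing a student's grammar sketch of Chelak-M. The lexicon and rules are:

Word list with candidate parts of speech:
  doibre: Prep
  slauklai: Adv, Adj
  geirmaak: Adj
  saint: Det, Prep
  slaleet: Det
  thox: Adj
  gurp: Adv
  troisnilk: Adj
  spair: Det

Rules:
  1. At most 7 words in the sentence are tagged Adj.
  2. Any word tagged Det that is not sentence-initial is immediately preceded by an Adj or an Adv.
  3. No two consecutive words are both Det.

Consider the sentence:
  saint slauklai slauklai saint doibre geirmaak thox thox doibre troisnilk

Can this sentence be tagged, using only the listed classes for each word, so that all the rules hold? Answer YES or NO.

YES

Candidates per position — 1:saint {Det,Prep}; 2:slauklai {Adv,Adj}; 3:slauklai {Adv,Adj}; 4:saint {Det,Prep}; 5:doibre {Prep}; 6:geirmaak {Adj}; 7:thox {Adj}; 8:thox {Adj}; 9:doibre {Prep}; 10:troisnilk {Adj}.
One satisfying assignment: Prep Adv Adv Det Prep Adj Adj Adj Prep Adj.
Check: rule 1 holds; rule 2 holds; rule 3 holds.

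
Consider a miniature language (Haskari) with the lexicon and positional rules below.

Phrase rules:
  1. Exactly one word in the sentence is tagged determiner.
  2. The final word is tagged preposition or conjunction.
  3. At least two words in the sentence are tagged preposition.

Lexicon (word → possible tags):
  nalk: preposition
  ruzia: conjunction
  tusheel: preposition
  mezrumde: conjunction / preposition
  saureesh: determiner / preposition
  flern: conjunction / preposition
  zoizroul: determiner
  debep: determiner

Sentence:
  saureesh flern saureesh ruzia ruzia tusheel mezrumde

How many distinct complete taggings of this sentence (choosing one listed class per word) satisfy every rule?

8

Candidates per position — 1:saureesh {determiner,preposition}; 2:flern {conjunction,preposition}; 3:saureesh {determiner,preposition}; 4:ruzia {conjunction}; 5:ruzia {conjunction}; 6:tusheel {preposition}; 7:mezrumde {conjunction,preposition}.
There are 16 candidate sequences in total.
Checking each against the rules leaves 8 sequences.
Count = 8.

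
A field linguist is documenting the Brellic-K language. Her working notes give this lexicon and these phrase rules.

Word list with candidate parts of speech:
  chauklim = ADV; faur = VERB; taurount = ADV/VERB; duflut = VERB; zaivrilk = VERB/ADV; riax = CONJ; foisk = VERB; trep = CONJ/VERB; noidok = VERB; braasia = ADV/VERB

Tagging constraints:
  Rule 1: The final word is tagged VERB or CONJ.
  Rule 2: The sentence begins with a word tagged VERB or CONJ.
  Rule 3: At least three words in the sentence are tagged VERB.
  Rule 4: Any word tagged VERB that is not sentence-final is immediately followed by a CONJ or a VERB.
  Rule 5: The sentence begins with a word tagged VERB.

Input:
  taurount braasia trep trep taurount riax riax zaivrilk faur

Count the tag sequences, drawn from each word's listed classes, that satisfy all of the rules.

Candidates per position — 1:taurount {ADV,VERB}; 2:braasia {ADV,VERB}; 3:trep {CONJ,VERB}; 4:trep {CONJ,VERB}; 5:taurount {ADV,VERB}; 6:riax {CONJ}; 7:riax {CONJ}; 8:zaivrilk {VERB,ADV}; 9:faur {VERB}.
There are 64 candidate sequences in total.
Checking each against the rules leaves 12 sequences.
Count = 12.

12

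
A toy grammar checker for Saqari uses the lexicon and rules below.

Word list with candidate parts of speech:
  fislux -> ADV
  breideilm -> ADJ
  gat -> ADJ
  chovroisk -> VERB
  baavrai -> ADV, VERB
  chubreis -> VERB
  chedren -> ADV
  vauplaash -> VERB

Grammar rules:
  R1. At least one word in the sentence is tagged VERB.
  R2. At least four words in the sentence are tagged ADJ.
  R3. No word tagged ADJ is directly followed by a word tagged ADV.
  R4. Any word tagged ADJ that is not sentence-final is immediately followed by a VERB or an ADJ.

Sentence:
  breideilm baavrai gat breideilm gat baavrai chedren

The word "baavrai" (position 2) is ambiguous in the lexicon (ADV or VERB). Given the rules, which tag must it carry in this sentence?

VERB

Candidates per position — 1:breideilm {ADJ}; 2:baavrai {ADV,VERB}; 3:gat {ADJ}; 4:breideilm {ADJ}; 5:gat {ADJ}; 6:baavrai {ADV,VERB}; 7:chedren {ADV}.
Position 2: ADV is ruled out by rule 3; that leaves VERB.
Position 6: ADV is ruled out by rule 3; that leaves VERB.
So the tagging must be: ADJ VERB ADJ ADJ ADJ VERB ADV.
Rule-by-rule: rule 1 ok; rule 2 ok; rule 3 ok; rule 4 ok.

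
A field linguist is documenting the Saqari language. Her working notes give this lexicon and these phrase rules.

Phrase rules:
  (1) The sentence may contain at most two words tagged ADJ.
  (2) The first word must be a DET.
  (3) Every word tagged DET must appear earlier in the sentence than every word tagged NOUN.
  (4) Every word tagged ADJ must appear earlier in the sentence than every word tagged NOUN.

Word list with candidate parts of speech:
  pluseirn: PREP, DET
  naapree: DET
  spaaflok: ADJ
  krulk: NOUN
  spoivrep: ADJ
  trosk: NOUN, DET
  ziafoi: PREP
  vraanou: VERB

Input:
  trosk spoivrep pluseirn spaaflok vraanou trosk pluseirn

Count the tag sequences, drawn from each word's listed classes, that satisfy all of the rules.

Candidates per position — 1:trosk {NOUN,DET}; 2:spoivrep {ADJ}; 3:pluseirn {PREP,DET}; 4:spaaflok {ADJ}; 5:vraanou {VERB}; 6:trosk {NOUN,DET}; 7:pluseirn {PREP,DET}.
There are 16 candidate sequences in total.
Checking each against the rules leaves 6 sequences.
Count = 6.

6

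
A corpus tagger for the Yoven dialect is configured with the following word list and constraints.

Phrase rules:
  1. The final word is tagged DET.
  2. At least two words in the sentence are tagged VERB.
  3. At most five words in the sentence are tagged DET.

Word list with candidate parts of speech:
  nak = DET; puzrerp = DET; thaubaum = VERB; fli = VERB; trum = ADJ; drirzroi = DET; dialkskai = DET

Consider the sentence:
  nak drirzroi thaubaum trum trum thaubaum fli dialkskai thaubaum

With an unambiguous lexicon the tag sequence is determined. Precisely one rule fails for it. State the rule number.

Fixed tagging: DET DET VERB ADJ ADJ VERB VERB DET VERB.
Checking each rule: R1 violated, R2 holds, R3 holds.
Only rule 1 fails.

1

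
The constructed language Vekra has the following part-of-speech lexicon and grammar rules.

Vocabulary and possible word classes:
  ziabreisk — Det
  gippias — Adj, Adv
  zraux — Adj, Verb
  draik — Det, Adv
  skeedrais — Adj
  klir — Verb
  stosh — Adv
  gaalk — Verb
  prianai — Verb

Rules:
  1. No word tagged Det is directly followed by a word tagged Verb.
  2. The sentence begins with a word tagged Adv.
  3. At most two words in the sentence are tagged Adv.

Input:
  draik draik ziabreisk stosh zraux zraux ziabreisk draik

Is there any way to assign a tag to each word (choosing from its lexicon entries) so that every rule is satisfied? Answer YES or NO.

YES

Candidates per position — 1:draik {Det,Adv}; 2:draik {Det,Adv}; 3:ziabreisk {Det}; 4:stosh {Adv}; 5:zraux {Adj,Verb}; 6:zraux {Adj,Verb}; 7:ziabreisk {Det}; 8:draik {Det,Adv}.
One satisfying assignment: Adv Det Det Adv Adj Adj Det Det.
Checking: rule 1 satisfied; rule 2 satisfied; rule 3 satisfied.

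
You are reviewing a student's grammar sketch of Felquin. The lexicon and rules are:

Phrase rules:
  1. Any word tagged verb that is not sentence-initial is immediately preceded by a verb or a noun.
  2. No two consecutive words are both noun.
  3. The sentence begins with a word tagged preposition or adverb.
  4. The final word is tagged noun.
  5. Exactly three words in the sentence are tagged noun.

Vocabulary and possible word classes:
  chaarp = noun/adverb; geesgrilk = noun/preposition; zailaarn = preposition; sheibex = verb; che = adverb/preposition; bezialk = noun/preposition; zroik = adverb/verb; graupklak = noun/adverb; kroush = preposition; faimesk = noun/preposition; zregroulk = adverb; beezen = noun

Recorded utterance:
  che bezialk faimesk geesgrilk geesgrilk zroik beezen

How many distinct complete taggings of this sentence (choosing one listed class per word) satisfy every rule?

Candidates per position — 1:che {adverb,preposition}; 2:bezialk {noun,preposition}; 3:faimesk {noun,preposition}; 4:geesgrilk {noun,preposition}; 5:geesgrilk {noun,preposition}; 6:zroik {adverb,verb}; 7:beezen {noun}.
There are 64 candidate sequences in total.
Checking each against the rules leaves 10 sequences.
Count = 10.

10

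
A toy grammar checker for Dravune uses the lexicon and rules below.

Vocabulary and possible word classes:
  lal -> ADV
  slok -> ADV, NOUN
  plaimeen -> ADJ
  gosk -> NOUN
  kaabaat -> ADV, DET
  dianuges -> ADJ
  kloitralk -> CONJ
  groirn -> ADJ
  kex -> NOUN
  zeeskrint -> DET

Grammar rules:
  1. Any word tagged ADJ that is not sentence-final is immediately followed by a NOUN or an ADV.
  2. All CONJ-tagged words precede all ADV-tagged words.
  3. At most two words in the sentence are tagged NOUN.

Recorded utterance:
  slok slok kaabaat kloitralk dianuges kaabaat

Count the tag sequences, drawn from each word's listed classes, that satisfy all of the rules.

Candidates per position — 1:slok {ADV,NOUN}; 2:slok {ADV,NOUN}; 3:kaabaat {ADV,DET}; 4:kloitralk {CONJ}; 5:dianuges {ADJ}; 6:kaabaat {ADV,DET}.
There are 16 candidate sequences in total.
The sequences that satisfy every rule: NOUN NOUN DET CONJ ADJ ADV.
Count = 1.

1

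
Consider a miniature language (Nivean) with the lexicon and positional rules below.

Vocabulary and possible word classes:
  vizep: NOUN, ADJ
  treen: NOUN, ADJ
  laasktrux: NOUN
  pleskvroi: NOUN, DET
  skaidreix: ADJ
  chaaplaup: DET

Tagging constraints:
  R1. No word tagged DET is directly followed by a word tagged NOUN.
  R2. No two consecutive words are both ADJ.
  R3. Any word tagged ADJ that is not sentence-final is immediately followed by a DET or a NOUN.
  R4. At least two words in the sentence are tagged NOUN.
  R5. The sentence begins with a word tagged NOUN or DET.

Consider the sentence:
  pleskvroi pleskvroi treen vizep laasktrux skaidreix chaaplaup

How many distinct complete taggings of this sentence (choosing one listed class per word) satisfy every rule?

Candidates per position — 1:pleskvroi {NOUN,DET}; 2:pleskvroi {NOUN,DET}; 3:treen {NOUN,ADJ}; 4:vizep {NOUN,ADJ}; 5:laasktrux {NOUN}; 6:skaidreix {ADJ}; 7:chaaplaup {DET}.
There are 16 candidate sequences in total.
The sequences that satisfy every rule: NOUN NOUN NOUN NOUN NOUN ADJ DET; NOUN NOUN NOUN ADJ NOUN ADJ DET; NOUN NOUN ADJ NOUN NOUN ADJ DET; NOUN DET ADJ NOUN NOUN ADJ DET; DET DET ADJ NOUN NOUN ADJ DET.
Count = 5.

5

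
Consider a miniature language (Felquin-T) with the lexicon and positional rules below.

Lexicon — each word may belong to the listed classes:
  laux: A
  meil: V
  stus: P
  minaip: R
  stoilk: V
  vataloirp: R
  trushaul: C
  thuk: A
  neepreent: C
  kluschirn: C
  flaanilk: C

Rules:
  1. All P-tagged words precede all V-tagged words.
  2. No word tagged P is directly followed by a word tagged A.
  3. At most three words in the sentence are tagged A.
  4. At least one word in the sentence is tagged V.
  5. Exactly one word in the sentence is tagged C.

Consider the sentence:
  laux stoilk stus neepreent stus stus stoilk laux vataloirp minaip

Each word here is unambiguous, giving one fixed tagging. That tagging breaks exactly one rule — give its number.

Fixed tagging: A V P C P P V A R R.
Checking each rule: R1 ✗, R2 ✓, R3 ✓, R4 ✓, R5 ✓.
Only rule 1 fails.

1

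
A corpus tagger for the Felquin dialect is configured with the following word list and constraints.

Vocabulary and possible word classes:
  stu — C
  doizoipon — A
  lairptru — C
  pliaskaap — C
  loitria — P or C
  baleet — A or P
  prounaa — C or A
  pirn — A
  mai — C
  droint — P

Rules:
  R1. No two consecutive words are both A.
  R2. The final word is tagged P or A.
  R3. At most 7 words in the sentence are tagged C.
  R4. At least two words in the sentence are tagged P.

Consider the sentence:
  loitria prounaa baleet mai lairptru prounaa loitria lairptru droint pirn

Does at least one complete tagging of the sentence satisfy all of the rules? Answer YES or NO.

YES

Candidates per position — 1:loitria {P,C}; 2:prounaa {C,A}; 3:baleet {A,P}; 4:mai {C}; 5:lairptru {C}; 6:prounaa {C,A}; 7:loitria {P,C}; 8:lairptru {C}; 9:droint {P}; 10:pirn {A}.
One satisfying assignment: C C P C C C P C P A.
Checking: rule 1 satisfied; rule 2 satisfied; rule 3 satisfied; rule 4 satisfied.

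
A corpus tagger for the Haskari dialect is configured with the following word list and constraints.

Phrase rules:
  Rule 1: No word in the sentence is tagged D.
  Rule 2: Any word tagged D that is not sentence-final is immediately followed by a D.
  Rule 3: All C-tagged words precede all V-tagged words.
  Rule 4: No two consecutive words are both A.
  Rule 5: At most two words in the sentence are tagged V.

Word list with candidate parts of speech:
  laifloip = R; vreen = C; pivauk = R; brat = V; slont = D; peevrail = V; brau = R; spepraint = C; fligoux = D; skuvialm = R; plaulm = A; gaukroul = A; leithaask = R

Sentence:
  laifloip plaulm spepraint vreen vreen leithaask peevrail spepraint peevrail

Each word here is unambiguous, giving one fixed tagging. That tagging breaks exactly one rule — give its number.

Fixed tagging: R A C C C R V C V.
Applying the rules: R1 ok, R2 ok, R3 fails, R4 ok, R5 ok.
Only rule 3 fails.

3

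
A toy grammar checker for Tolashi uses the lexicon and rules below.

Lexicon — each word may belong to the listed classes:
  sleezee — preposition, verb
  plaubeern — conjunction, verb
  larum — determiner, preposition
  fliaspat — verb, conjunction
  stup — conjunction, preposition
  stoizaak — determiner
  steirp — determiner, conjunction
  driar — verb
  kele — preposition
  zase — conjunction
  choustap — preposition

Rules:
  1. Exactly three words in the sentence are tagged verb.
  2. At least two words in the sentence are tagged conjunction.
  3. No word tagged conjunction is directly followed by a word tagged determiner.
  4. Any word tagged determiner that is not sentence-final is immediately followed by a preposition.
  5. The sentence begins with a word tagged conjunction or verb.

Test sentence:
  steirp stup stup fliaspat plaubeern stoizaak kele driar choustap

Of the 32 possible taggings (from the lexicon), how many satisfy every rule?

Candidates per position — 1:steirp {determiner,conjunction}; 2:stup {conjunction,preposition}; 3:stup {conjunction,preposition}; 4:fliaspat {verb,conjunction}; 5:plaubeern {conjunction,verb}; 6:stoizaak {determiner}; 7:kele {preposition}; 8:driar {verb}; 9:choustap {preposition}.
There are 32 candidate sequences in total.
The sequences that satisfy every rule: conjunction conjunction conjunction verb verb determiner preposition verb preposition; conjunction conjunction preposition verb verb determiner preposition verb preposition; conjunction preposition conjunction verb verb determiner preposition verb preposition.
Count = 3.

3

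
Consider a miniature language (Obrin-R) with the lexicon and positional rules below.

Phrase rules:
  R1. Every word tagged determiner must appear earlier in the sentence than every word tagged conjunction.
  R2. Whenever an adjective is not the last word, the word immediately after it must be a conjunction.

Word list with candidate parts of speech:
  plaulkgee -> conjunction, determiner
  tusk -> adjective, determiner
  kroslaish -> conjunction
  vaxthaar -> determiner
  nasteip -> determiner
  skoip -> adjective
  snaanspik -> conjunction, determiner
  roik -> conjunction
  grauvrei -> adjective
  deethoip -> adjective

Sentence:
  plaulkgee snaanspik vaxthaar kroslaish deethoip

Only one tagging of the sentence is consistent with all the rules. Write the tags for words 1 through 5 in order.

Candidates per position — 1:plaulkgee {conjunction,determiner}; 2:snaanspik {conjunction,determiner}; 3:vaxthaar {determiner}; 4:kroslaish {conjunction}; 5:deethoip {adjective}.
Word 1 cannot be conjunction — rule 1 would then fail for every completion. It is determiner.
Word 2 cannot be conjunction — rule 1 would then fail for every completion. It is determiner.
That leaves exactly one tagging: determiner determiner determiner conjunction adjective.
Verifying each rule — rule 1 holds; rule 2 holds.

determiner determiner determiner conjunction adjective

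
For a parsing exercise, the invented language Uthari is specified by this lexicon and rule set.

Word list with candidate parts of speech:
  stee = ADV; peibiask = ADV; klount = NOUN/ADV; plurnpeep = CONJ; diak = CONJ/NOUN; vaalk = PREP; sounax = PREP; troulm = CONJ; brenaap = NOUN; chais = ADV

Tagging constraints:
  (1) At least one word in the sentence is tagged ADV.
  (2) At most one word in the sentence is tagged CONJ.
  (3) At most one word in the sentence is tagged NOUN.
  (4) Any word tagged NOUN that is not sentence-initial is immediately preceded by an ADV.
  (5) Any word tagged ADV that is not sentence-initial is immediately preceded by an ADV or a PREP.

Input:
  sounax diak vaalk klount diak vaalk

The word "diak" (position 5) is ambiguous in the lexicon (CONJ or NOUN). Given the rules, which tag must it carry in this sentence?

NOUN

Candidates per position — 1:sounax {PREP}; 2:diak {CONJ,NOUN}; 3:vaalk {PREP}; 4:klount {NOUN,ADV}; 5:diak {CONJ,NOUN}; 6:vaalk {PREP}.
Position 2: NOUN is ruled out by rule 4; that leaves CONJ.
Position 4: NOUN is ruled out by rule 1; that leaves ADV.
Position 5: CONJ is ruled out by rule 2; that leaves NOUN.
The only consistent sequence is: PREP CONJ PREP ADV NOUN PREP.
Rule-by-rule: rule 1 ✓; rule 2 ✓; rule 3 ✓; rule 4 ✓; rule 5 ✓.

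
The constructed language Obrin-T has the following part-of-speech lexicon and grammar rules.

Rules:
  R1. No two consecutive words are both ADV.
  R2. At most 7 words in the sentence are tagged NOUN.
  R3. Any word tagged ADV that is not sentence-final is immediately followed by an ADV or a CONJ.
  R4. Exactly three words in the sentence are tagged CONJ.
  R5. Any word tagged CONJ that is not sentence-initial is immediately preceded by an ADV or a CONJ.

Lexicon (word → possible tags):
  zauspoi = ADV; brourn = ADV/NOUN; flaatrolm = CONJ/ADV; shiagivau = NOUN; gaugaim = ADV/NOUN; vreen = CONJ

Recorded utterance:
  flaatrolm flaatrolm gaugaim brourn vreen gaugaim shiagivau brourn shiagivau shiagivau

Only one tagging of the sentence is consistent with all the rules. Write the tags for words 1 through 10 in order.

Candidates per position — 1:flaatrolm {CONJ,ADV}; 2:flaatrolm {CONJ,ADV}; 3:gaugaim {ADV,NOUN}; 4:brourn {ADV,NOUN}; 5:vreen {CONJ}; 6:gaugaim {ADV,NOUN}; 7:shiagivau {NOUN}; 8:brourn {ADV,NOUN}; 9:shiagivau {NOUN}; 10:shiagivau {NOUN}.
Position 1: ADV is ruled out by rule 4; that leaves CONJ.
Position 2: ADV is ruled out by rule 4; that leaves CONJ.
Position 4: NOUN is ruled out by rule 5; that leaves ADV.
Position 6: ADV is ruled out by rule 3; that leaves NOUN.
Position 8: ADV is ruled out by rule 3; that leaves NOUN.
Position 3: ADV is ruled out by rule 1; that leaves NOUN.
So the tagging must be: CONJ CONJ NOUN ADV CONJ NOUN NOUN NOUN NOUN NOUN.
Verifying each rule — rule 1 holds; rule 2 holds; rule 3 holds; rule 4 holds; rule 5 holds.

CONJ CONJ NOUN ADV CONJ NOUN NOUN NOUN NOUN NOUN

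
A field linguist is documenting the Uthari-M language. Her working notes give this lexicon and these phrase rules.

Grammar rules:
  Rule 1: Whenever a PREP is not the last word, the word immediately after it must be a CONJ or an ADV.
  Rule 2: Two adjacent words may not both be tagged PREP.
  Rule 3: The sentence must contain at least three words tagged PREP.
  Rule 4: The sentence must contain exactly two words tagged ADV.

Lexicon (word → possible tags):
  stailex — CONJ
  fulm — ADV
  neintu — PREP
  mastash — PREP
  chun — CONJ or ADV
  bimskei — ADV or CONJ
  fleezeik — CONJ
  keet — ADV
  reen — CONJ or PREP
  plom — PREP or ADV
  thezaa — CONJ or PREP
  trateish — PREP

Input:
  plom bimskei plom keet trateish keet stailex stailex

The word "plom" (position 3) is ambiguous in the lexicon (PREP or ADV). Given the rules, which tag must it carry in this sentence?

PREP

Candidates per position — 1:plom {PREP,ADV}; 2:bimskei {ADV,CONJ}; 3:plom {PREP,ADV}; 4:keet {ADV}; 5:trateish {PREP}; 6:keet {ADV}; 7:stailex {CONJ}; 8:stailex {CONJ}.
Word 1 cannot be ADV — rule 3 would then fail for every completion. It is PREP.
Word 2 cannot be ADV — rule 4 would then fail for every completion. It is CONJ.
Word 3 cannot be ADV — rule 3 would then fail for every completion. It is PREP.
That leaves exactly one tagging: PREP CONJ PREP ADV PREP ADV CONJ CONJ.
Check: rule 1 ok; rule 2 ok; rule 3 ok; rule 4 ok.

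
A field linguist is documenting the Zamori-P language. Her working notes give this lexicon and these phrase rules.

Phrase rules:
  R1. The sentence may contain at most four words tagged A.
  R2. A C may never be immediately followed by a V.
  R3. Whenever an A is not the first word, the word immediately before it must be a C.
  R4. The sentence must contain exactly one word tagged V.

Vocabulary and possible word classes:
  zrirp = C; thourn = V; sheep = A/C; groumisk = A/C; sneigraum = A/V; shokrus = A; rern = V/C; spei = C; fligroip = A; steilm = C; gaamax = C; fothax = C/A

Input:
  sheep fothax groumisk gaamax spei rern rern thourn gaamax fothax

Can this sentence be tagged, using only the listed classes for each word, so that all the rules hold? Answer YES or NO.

NO

Candidates per position — 1:sheep {A,C}; 2:fothax {C,A}; 3:groumisk {A,C}; 4:gaamax {C}; 5:spei {C}; 6:rern {V,C}; 7:rern {V,C}; 8:thourn {V}; 9:gaamax {C}; 10:fothax {C,A}.
Rule 2 cannot be satisfied by any choice of tags from the lexicon.
So there is no consistent tagging.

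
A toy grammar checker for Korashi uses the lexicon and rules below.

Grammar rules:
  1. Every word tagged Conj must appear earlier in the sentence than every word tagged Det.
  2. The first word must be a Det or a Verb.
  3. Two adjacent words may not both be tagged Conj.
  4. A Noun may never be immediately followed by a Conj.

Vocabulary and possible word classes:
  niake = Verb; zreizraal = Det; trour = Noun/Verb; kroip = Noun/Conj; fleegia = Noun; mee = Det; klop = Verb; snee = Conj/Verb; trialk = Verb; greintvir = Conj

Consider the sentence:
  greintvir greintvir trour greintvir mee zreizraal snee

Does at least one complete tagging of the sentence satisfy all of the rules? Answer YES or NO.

NO

Candidates per position — 1:greintvir {Conj}; 2:greintvir {Conj}; 3:trour {Noun,Verb}; 4:greintvir {Conj}; 5:mee {Det}; 6:zreizraal {Det}; 7:snee {Conj,Verb}.
Rule 2 cannot be satisfied by any choice of tags from the lexicon.
So there is no consistent tagging.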